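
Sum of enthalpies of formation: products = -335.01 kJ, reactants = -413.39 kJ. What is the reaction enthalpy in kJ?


dH_rxn = sum(dH_f products) - sum(dH_f reactants)
dH_rxn = -335.01 - (-413.39)
dH_rxn = 78.38 kJ:

78.38 kJ


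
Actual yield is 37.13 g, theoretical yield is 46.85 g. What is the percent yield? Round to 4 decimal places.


% yield = 100 * actual / theoretical
% yield = 100 * 37.13 / 46.85
% yield = 79.2529349 %, rounded to 4 dp:

79.2529 %


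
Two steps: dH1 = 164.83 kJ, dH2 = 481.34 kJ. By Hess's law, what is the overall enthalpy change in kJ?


Hess's law: enthalpy is a state function, so add the step enthalpies.
dH_total = dH1 + dH2 = 164.83 + (481.34)
dH_total = 646.17 kJ:

646.17 kJ


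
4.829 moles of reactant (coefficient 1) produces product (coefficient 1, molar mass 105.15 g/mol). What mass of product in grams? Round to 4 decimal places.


Use the coefficient ratio to convert reactant moles to product moles, then multiply by the product's molar mass.
moles_P = moles_R * (coeff_P / coeff_R) = 4.829 * (1/1) = 4.829
mass_P = moles_P * M_P = 4.829 * 105.15
mass_P = 507.76935 g, rounded to 4 dp:

507.7694 g


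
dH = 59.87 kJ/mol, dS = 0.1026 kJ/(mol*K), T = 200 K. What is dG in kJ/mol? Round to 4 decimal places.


Gibbs: dG = dH - T*dS (consistent units, dS already in kJ/(mol*K)).
T*dS = 200 * 0.1026 = 20.52
dG = 59.87 - (20.52)
dG = 39.35 kJ/mol, rounded to 4 dp:

39.3500 kJ/mol


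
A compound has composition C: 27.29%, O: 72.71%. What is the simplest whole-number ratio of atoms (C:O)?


Assume 100 g of compound, divide each mass% by atomic mass to get moles, then normalize by the smallest to get a raw atom ratio.
Moles per 100 g: C: 27.29/12.011 = 2.2721, O: 72.71/15.999 = 4.5447
Raw ratio (divide by min = 2.2721): C: 1.0, O: 2.0
Multiply by 1 to clear fractions: C: 1.0 ~= 1, O: 2.0 ~= 2
Reduce by GCD to get the simplest whole-number ratio:

1:2


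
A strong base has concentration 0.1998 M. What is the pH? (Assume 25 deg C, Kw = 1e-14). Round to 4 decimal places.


A strong base dissociates completely, so [OH-] equals the given concentration.
pOH = -log10([OH-]) = -log10(0.1998) = 0.699405
pH = 14 - pOH = 14 - 0.699405
pH = 13.300595, rounded to 4 dp:

13.3006


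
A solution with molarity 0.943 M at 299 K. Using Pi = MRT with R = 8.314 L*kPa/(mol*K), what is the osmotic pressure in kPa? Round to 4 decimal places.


Osmotic pressure (van't Hoff): Pi = M*R*T.
RT = 8.314 * 299 = 2485.886
Pi = 0.943 * 2485.886
Pi = 2344.190498 kPa, rounded to 4 dp:

2344.1905 kPa


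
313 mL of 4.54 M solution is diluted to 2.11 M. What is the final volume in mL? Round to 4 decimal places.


Dilution: M1*V1 = M2*V2, solve for V2.
V2 = M1*V1 / M2
V2 = 4.54 * 313 / 2.11
V2 = 1421.02 / 2.11
V2 = 673.46919431 mL, rounded to 4 dp:

673.4692 mL


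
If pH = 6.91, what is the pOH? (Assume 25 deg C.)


At 25 deg C, pH + pOH = 14.
pOH = 14 - pH = 14 - 6.91
pOH = 7.09:

7.09


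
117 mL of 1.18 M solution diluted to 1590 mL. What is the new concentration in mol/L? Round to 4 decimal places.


Dilution: M1*V1 = M2*V2, solve for M2.
M2 = M1*V1 / V2
M2 = 1.18 * 117 / 1590
M2 = 138.06 / 1590
M2 = 0.08683019 mol/L, rounded to 4 dp:

0.0868 mol/L


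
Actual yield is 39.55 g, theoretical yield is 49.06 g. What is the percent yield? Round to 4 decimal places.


% yield = 100 * actual / theoretical
% yield = 100 * 39.55 / 49.06
% yield = 80.61557277 %, rounded to 4 dp:

80.6156 %


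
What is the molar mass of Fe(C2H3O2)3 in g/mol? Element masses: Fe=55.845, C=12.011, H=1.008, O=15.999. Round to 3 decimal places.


M = sum(count * atomic_mass) over atoms.
M = 1*55.845 + 6*12.011 + 9*1.008 + 6*15.999
M = 55.845 + 72.066 + 9.072 + 95.994
M = 232.977 g/mol, rounded to 3 dp:

232.977 g/mol


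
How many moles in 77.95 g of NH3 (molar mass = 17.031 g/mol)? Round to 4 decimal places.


n = mass / M
n = 77.95 / 17.031
n = 4.57694792 mol, rounded to 4 dp:

4.5769 mol


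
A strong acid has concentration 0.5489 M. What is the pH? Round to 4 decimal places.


A strong acid dissociates completely, so [H+] equals the given concentration.
pH = -log10([H+]) = -log10(0.5489)
pH = 0.26050677, rounded to 4 dp:

0.2605


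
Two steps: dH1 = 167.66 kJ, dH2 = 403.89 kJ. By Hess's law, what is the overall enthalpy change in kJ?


Hess's law: enthalpy is a state function, so add the step enthalpies.
dH_total = dH1 + dH2 = 167.66 + (403.89)
dH_total = 571.55 kJ:

571.55 kJ


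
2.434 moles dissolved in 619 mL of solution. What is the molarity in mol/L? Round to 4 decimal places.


Convert volume to liters: V_L = V_mL / 1000.
V_L = 619 / 1000 = 0.619 L
M = n / V_L = 2.434 / 0.619
M = 3.93214863 mol/L, rounded to 4 dp:

3.9321 mol/L


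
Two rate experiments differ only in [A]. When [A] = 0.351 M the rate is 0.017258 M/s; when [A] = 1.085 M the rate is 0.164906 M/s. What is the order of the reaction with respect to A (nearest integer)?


Rate is proportional to [A]^n, so rate2/rate1 = ([A]2/[A]1)^n. Take logs to solve for n.
rate2/rate1 = 0.164906 / 0.017258 = 9.5553
[A]2/[A]1 = 1.085 / 0.351 = 3.0912
n = ln(9.5553) / ln(3.0912) = 2.0
Nearest integer order:

2


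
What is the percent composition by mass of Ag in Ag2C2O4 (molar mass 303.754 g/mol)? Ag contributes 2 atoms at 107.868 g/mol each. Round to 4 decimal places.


pct = 100 * (n_elem * M_elem) / M_total
mass_contribution = 2 * 107.868 = 215.736 g/mol
pct = 100 * 215.736 / 303.754
pct = 71.02326225 %, rounded to 4 dp:

71.0233 %


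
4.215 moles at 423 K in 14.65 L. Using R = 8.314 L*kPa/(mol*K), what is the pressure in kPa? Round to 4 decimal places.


PV = nRT, solve for P = nRT / V.
nRT = 4.215 * 8.314 * 423 = 14823.4047
P = 14823.4047 / 14.65
P = 1011.83649829 kPa, rounded to 4 dp:

1011.8365 kPa


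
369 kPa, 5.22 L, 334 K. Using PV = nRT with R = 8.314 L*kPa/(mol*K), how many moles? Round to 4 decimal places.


PV = nRT, solve for n = PV / (RT).
PV = 369 * 5.22 = 1926.18
RT = 8.314 * 334 = 2776.876
n = 1926.18 / 2776.876
n = 0.69364999 mol, rounded to 4 dp:

0.6936 mol


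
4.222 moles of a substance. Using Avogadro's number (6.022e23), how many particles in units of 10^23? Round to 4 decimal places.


N = n * NA, then divide by 1e23 for the requested units.
N / 1e23 = n * 6.022
N / 1e23 = 4.222 * 6.022
N / 1e23 = 25.424884, rounded to 4 dp:

25.4249


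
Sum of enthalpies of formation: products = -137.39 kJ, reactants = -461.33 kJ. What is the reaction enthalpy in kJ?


dH_rxn = sum(dH_f products) - sum(dH_f reactants)
dH_rxn = -137.39 - (-461.33)
dH_rxn = 323.94 kJ:

323.94 kJ


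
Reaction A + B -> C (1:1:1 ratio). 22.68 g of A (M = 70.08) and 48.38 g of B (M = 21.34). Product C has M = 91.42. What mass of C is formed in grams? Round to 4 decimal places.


Find moles of each reactant; the smaller value is the limiting reagent in a 1:1:1 reaction, so moles_C equals moles of the limiter.
n_A = mass_A / M_A = 22.68 / 70.08 = 0.32363 mol
n_B = mass_B / M_B = 48.38 / 21.34 = 2.267104 mol
Limiting reagent: A (smaller), n_limiting = 0.32363 mol
mass_C = n_limiting * M_C = 0.32363 * 91.42
mass_C = 29.5862546 g, rounded to 4 dp:

29.5863 g


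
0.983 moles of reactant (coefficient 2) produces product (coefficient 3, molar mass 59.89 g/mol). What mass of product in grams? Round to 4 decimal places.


Use the coefficient ratio to convert reactant moles to product moles, then multiply by the product's molar mass.
moles_P = moles_R * (coeff_P / coeff_R) = 0.983 * (3/2) = 1.4745
mass_P = moles_P * M_P = 1.4745 * 59.89
mass_P = 88.307805 g, rounded to 4 dp:

88.3078 g


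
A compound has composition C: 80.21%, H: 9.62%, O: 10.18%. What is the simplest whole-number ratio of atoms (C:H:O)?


Assume 100 g of compound, divide each mass% by atomic mass to get moles, then normalize by the smallest to get a raw atom ratio.
Moles per 100 g: C: 80.21/12.011 = 6.678, H: 9.62/1.008 = 9.5437, O: 10.18/15.999 = 0.6363
Raw ratio (divide by min = 0.6363): C: 10.495, H: 14.999, O: 1.0
Multiply by 2 to clear fractions: C: 20.991 ~= 21, H: 29.998 ~= 30, O: 2.0 ~= 2
Reduce by GCD to get the simplest whole-number ratio:

21:30:2


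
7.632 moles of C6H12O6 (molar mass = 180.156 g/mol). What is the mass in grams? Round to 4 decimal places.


mass = n * M
mass = 7.632 * 180.156
mass = 1374.950592 g, rounded to 4 dp:

1374.9506 g


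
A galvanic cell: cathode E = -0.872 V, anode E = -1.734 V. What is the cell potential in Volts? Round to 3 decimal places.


Standard cell potential: E_cell = E_cathode - E_anode.
E_cell = -0.872 - (-1.734)
E_cell = 0.862 V, rounded to 3 dp:

0.862 V


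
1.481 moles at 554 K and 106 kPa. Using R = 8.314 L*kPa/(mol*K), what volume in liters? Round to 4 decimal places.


PV = nRT, solve for V = nRT / P.
nRT = 1.481 * 8.314 * 554 = 6821.4208
V = 6821.4208 / 106
V = 64.35302642 L, rounded to 4 dp:

64.3530 L


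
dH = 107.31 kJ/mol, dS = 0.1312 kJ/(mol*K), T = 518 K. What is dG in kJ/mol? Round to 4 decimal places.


Gibbs: dG = dH - T*dS (consistent units, dS already in kJ/(mol*K)).
T*dS = 518 * 0.1312 = 67.9616
dG = 107.31 - (67.9616)
dG = 39.3484 kJ/mol, rounded to 4 dp:

39.3484 kJ/mol


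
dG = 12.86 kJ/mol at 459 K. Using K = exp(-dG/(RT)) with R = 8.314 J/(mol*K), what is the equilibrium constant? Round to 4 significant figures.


dG is in kJ/mol; multiply by 1000 to match R in J/(mol*K).
RT = 8.314 * 459 = 3816.126 J/mol
exponent = -dG*1000 / (RT) = -(12.86*1000) / 3816.126 = -3.36990969
K = exp(-3.36990969)
K = 0.034392743, rounded to 4 significant figures:

0.03439


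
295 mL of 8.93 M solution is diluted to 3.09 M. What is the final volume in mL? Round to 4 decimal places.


Dilution: M1*V1 = M2*V2, solve for V2.
V2 = M1*V1 / M2
V2 = 8.93 * 295 / 3.09
V2 = 2634.35 / 3.09
V2 = 852.54045307 mL, rounded to 4 dp:

852.5405 mL


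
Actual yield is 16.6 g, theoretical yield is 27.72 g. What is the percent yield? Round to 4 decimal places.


% yield = 100 * actual / theoretical
% yield = 100 * 16.6 / 27.72
% yield = 59.88455988 %, rounded to 4 dp:

59.8846 %


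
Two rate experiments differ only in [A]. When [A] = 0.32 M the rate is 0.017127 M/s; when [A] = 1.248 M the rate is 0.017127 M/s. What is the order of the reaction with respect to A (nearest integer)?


Rate is proportional to [A]^n, so rate2/rate1 = ([A]2/[A]1)^n. Take logs to solve for n.
rate2/rate1 = 0.017127 / 0.017127 = 1.0
[A]2/[A]1 = 1.248 / 0.32 = 3.9
n = ln(1.0) / ln(3.9) = 0.0
Nearest integer order:

0


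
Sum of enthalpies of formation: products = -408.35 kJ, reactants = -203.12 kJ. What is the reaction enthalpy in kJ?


dH_rxn = sum(dH_f products) - sum(dH_f reactants)
dH_rxn = -408.35 - (-203.12)
dH_rxn = -205.23 kJ:

-205.23 kJ


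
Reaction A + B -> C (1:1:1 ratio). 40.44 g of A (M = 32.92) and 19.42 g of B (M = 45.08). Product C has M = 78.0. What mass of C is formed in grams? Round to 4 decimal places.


Find moles of each reactant; the smaller value is the limiting reagent in a 1:1:1 reaction, so moles_C equals moles of the limiter.
n_A = mass_A / M_A = 40.44 / 32.92 = 1.228433 mol
n_B = mass_B / M_B = 19.42 / 45.08 = 0.43079 mol
Limiting reagent: B (smaller), n_limiting = 0.43079 mol
mass_C = n_limiting * M_C = 0.43079 * 78.0
mass_C = 33.60162 g, rounded to 4 dp:

33.6016 g


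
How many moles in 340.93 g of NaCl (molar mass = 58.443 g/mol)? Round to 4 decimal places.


n = mass / M
n = 340.93 / 58.443
n = 5.83354722 mol, rounded to 4 dp:

5.8335 mol


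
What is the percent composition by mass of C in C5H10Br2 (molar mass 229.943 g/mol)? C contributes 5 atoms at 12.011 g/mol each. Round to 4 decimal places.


pct = 100 * (n_elem * M_elem) / M_total
mass_contribution = 5 * 12.011 = 60.055 g/mol
pct = 100 * 60.055 / 229.943
pct = 26.11734212 %, rounded to 4 dp:

26.1173 %


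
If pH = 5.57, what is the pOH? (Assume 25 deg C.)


At 25 deg C, pH + pOH = 14.
pOH = 14 - pH = 14 - 5.57
pOH = 8.43:

8.43


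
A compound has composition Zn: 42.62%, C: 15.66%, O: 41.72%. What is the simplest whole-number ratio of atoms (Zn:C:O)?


Assume 100 g of compound, divide each mass% by atomic mass to get moles, then normalize by the smallest to get a raw atom ratio.
Moles per 100 g: Zn: 42.62/65.38 = 0.6519, C: 15.66/12.011 = 1.3038, O: 41.72/15.999 = 2.6077
Raw ratio (divide by min = 0.6519): Zn: 1.0, C: 2.0, O: 4.0
Multiply by 1 to clear fractions: Zn: 1.0 ~= 1, C: 2.0 ~= 2, O: 4.0 ~= 4
Reduce by GCD to get the simplest whole-number ratio:

1:2:4


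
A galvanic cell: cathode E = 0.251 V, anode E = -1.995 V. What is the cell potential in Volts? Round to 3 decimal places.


Standard cell potential: E_cell = E_cathode - E_anode.
E_cell = 0.251 - (-1.995)
E_cell = 2.246 V, rounded to 3 dp:

2.246 V


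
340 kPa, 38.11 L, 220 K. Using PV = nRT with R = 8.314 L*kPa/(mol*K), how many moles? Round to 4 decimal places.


PV = nRT, solve for n = PV / (RT).
PV = 340 * 38.11 = 12957.4
RT = 8.314 * 220 = 1829.08
n = 12957.4 / 1829.08
n = 7.08410786 mol, rounded to 4 dp:

7.0841 mol


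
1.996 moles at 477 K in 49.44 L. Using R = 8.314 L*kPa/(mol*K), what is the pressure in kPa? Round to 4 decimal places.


PV = nRT, solve for P = nRT / V.
nRT = 1.996 * 8.314 * 477 = 7915.6929
P = 7915.6929 / 49.44
P = 160.10705704 kPa, rounded to 4 dp:

160.1071 kPa


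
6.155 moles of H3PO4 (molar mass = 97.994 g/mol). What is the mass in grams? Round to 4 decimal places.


mass = n * M
mass = 6.155 * 97.994
mass = 603.15307 g, rounded to 4 dp:

603.1531 g


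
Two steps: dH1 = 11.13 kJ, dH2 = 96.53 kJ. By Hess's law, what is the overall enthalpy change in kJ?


Hess's law: enthalpy is a state function, so add the step enthalpies.
dH_total = dH1 + dH2 = 11.13 + (96.53)
dH_total = 107.66 kJ:

107.66 kJ


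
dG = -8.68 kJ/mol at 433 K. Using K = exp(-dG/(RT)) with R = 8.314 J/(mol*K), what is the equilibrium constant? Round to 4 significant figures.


dG is in kJ/mol; multiply by 1000 to match R in J/(mol*K).
RT = 8.314 * 433 = 3599.962 J/mol
exponent = -dG*1000 / (RT) = -(-8.68*1000) / 3599.962 = 2.41113656
K = exp(2.41113656)
K = 11.146623, rounded to 4 significant figures:

11.15


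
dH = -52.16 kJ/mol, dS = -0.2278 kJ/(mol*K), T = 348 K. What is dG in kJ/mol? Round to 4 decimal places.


Gibbs: dG = dH - T*dS (consistent units, dS already in kJ/(mol*K)).
T*dS = 348 * -0.2278 = -79.2744
dG = -52.16 - (-79.2744)
dG = 27.1144 kJ/mol, rounded to 4 dp:

27.1144 kJ/mol


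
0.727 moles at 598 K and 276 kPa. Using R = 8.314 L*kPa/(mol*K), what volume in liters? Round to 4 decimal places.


PV = nRT, solve for V = nRT / P.
nRT = 0.727 * 8.314 * 598 = 3614.4782
V = 3614.4782 / 276
V = 13.09593551 L, rounded to 4 dp:

13.0959 L


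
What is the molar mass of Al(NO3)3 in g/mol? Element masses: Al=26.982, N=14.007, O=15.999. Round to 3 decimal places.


M = sum(count * atomic_mass) over atoms.
M = 1*26.982 + 3*14.007 + 9*15.999
M = 26.982 + 42.021 + 143.991
M = 212.994 g/mol, rounded to 3 dp:

212.994 g/mol


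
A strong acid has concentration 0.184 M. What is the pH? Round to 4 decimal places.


A strong acid dissociates completely, so [H+] equals the given concentration.
pH = -log10([H+]) = -log10(0.184)
pH = 0.73518218, rounded to 4 dp:

0.7352


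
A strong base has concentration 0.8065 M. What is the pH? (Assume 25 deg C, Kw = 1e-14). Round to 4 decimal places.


A strong base dissociates completely, so [OH-] equals the given concentration.
pOH = -log10([OH-]) = -log10(0.8065) = 0.093396
pH = 14 - pOH = 14 - 0.093396
pH = 13.906604, rounded to 4 dp:

13.9066


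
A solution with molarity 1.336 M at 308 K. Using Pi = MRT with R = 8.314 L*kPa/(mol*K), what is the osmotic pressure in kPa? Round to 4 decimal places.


Osmotic pressure (van't Hoff): Pi = M*R*T.
RT = 8.314 * 308 = 2560.712
Pi = 1.336 * 2560.712
Pi = 3421.111232 kPa, rounded to 4 dp:

3421.1112 kPa


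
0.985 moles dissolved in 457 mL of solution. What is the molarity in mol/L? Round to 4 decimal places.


Convert volume to liters: V_L = V_mL / 1000.
V_L = 457 / 1000 = 0.457 L
M = n / V_L = 0.985 / 0.457
M = 2.15536105 mol/L, rounded to 4 dp:

2.1554 mol/L


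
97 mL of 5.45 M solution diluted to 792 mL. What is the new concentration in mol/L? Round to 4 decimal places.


Dilution: M1*V1 = M2*V2, solve for M2.
M2 = M1*V1 / V2
M2 = 5.45 * 97 / 792
M2 = 528.65 / 792
M2 = 0.66748737 mol/L, rounded to 4 dp:

0.6675 mol/L


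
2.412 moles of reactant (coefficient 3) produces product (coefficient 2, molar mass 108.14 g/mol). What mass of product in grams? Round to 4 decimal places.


Use the coefficient ratio to convert reactant moles to product moles, then multiply by the product's molar mass.
moles_P = moles_R * (coeff_P / coeff_R) = 2.412 * (2/3) = 1.608
mass_P = moles_P * M_P = 1.608 * 108.14
mass_P = 173.88912 g, rounded to 4 dp:

173.8891 g


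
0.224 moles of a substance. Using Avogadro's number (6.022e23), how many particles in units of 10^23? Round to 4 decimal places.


N = n * NA, then divide by 1e23 for the requested units.
N / 1e23 = n * 6.022
N / 1e23 = 0.224 * 6.022
N / 1e23 = 1.348928, rounded to 4 dp:

1.3489


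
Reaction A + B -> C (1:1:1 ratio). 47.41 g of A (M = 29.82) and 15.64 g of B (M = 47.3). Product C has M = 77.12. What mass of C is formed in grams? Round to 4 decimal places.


Find moles of each reactant; the smaller value is the limiting reagent in a 1:1:1 reaction, so moles_C equals moles of the limiter.
n_A = mass_A / M_A = 47.41 / 29.82 = 1.589873 mol
n_B = mass_B / M_B = 15.64 / 47.3 = 0.330655 mol
Limiting reagent: B (smaller), n_limiting = 0.330655 mol
mass_C = n_limiting * M_C = 0.330655 * 77.12
mass_C = 25.5001136 g, rounded to 4 dp:

25.5001 g


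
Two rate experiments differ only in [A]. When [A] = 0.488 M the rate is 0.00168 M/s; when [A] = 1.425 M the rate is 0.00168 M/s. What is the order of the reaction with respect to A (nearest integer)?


Rate is proportional to [A]^n, so rate2/rate1 = ([A]2/[A]1)^n. Take logs to solve for n.
rate2/rate1 = 0.00168 / 0.00168 = 1.0
[A]2/[A]1 = 1.425 / 0.488 = 2.9201
n = ln(1.0) / ln(2.9201) = 0.0
Nearest integer order:

0


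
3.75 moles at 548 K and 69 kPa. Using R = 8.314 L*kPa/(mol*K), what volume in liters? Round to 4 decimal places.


PV = nRT, solve for V = nRT / P.
nRT = 3.75 * 8.314 * 548 = 17085.27
V = 17085.27 / 69
V = 247.6126087 L, rounded to 4 dp:

247.6126 L


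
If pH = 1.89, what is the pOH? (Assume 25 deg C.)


At 25 deg C, pH + pOH = 14.
pOH = 14 - pH = 14 - 1.89
pOH = 12.11:

12.11


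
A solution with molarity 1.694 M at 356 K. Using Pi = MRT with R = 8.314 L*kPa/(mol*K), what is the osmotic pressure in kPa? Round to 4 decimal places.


Osmotic pressure (van't Hoff): Pi = M*R*T.
RT = 8.314 * 356 = 2959.784
Pi = 1.694 * 2959.784
Pi = 5013.874096 kPa, rounded to 4 dp:

5013.8741 kPa


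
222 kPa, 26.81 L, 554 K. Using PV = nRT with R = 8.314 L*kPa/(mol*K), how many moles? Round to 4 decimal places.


PV = nRT, solve for n = PV / (RT).
PV = 222 * 26.81 = 5951.82
RT = 8.314 * 554 = 4605.956
n = 5951.82 / 4605.956
n = 1.29220079 mol, rounded to 4 dp:

1.2922 mol


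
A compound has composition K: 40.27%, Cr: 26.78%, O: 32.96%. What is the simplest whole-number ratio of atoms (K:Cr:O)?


Assume 100 g of compound, divide each mass% by atomic mass to get moles, then normalize by the smallest to get a raw atom ratio.
Moles per 100 g: K: 40.27/39.098 = 1.03, Cr: 26.78/51.996 = 0.515, O: 32.96/15.999 = 2.0601
Raw ratio (divide by min = 0.515): K: 2.0, Cr: 1.0, O: 4.0
Multiply by 1 to clear fractions: K: 2.0 ~= 2, Cr: 1.0 ~= 1, O: 4.0 ~= 4
Reduce by GCD to get the simplest whole-number ratio:

2:1:4


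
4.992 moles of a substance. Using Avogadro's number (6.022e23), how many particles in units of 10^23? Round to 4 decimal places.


N = n * NA, then divide by 1e23 for the requested units.
N / 1e23 = n * 6.022
N / 1e23 = 4.992 * 6.022
N / 1e23 = 30.061824, rounded to 4 dp:

30.0618


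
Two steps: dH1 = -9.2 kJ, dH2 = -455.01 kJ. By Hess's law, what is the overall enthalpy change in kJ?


Hess's law: enthalpy is a state function, so add the step enthalpies.
dH_total = dH1 + dH2 = -9.2 + (-455.01)
dH_total = -464.21 kJ:

-464.21 kJ


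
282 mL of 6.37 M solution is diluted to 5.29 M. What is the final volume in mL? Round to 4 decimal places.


Dilution: M1*V1 = M2*V2, solve for V2.
V2 = M1*V1 / M2
V2 = 6.37 * 282 / 5.29
V2 = 1796.34 / 5.29
V2 = 339.57277883 mL, rounded to 4 dp:

339.5728 mL


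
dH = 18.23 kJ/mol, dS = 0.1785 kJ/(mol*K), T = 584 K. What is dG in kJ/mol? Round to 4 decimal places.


Gibbs: dG = dH - T*dS (consistent units, dS already in kJ/(mol*K)).
T*dS = 584 * 0.1785 = 104.244
dG = 18.23 - (104.244)
dG = -86.014 kJ/mol, rounded to 4 dp:

-86.0140 kJ/mol


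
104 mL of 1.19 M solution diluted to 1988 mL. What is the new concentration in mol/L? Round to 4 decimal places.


Dilution: M1*V1 = M2*V2, solve for M2.
M2 = M1*V1 / V2
M2 = 1.19 * 104 / 1988
M2 = 123.76 / 1988
M2 = 0.06225352 mol/L, rounded to 4 dp:

0.0623 mol/L


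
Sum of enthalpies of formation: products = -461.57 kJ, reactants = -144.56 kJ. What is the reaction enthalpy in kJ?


dH_rxn = sum(dH_f products) - sum(dH_f reactants)
dH_rxn = -461.57 - (-144.56)
dH_rxn = -317.01 kJ:

-317.01 kJ


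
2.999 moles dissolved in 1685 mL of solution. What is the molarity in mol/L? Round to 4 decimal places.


Convert volume to liters: V_L = V_mL / 1000.
V_L = 1685 / 1000 = 1.685 L
M = n / V_L = 2.999 / 1.685
M = 1.77982196 mol/L, rounded to 4 dp:

1.7798 mol/L


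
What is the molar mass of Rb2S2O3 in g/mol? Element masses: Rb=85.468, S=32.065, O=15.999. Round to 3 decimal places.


M = sum(count * atomic_mass) over atoms.
M = 2*85.468 + 2*32.065 + 3*15.999
M = 170.936 + 64.13 + 47.997
M = 283.063 g/mol, rounded to 3 dp:

283.063 g/mol


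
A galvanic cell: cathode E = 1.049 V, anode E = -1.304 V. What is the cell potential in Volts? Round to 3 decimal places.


Standard cell potential: E_cell = E_cathode - E_anode.
E_cell = 1.049 - (-1.304)
E_cell = 2.353 V, rounded to 3 dp:

2.353 V


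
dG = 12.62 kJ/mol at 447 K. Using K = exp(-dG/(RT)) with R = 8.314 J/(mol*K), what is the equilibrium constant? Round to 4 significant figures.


dG is in kJ/mol; multiply by 1000 to match R in J/(mol*K).
RT = 8.314 * 447 = 3716.358 J/mol
exponent = -dG*1000 / (RT) = -(12.62*1000) / 3716.358 = -3.39579771
K = exp(-3.39579771)
K = 0.033513809, rounded to 4 significant figures:

0.03351


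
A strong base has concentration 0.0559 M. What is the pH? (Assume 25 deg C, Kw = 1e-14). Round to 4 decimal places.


A strong base dissociates completely, so [OH-] equals the given concentration.
pOH = -log10([OH-]) = -log10(0.0559) = 1.252588
pH = 14 - pOH = 14 - 1.252588
pH = 12.747412, rounded to 4 dp:

12.7474


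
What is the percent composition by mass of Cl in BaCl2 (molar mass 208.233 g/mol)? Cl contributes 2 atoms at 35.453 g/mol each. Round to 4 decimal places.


pct = 100 * (n_elem * M_elem) / M_total
mass_contribution = 2 * 35.453 = 70.906 g/mol
pct = 100 * 70.906 / 208.233
pct = 34.0512791 %, rounded to 4 dp:

34.0513 %


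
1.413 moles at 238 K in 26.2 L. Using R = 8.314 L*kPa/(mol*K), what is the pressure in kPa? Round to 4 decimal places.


PV = nRT, solve for P = nRT / V.
nRT = 1.413 * 8.314 * 238 = 2795.9483
P = 2795.9483 / 26.2
P = 106.71558397 kPa, rounded to 4 dp:

106.7156 kPa


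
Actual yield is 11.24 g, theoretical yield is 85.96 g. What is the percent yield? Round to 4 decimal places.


% yield = 100 * actual / theoretical
% yield = 100 * 11.24 / 85.96
% yield = 13.07584923 %, rounded to 4 dp:

13.0758 %


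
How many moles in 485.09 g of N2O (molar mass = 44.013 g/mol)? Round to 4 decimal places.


n = mass / M
n = 485.09 / 44.013
n = 11.02151637 mol, rounded to 4 dp:

11.0215 mol


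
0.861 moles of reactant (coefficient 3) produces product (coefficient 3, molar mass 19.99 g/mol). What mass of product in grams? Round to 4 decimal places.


Use the coefficient ratio to convert reactant moles to product moles, then multiply by the product's molar mass.
moles_P = moles_R * (coeff_P / coeff_R) = 0.861 * (3/3) = 0.861
mass_P = moles_P * M_P = 0.861 * 19.99
mass_P = 17.21139 g, rounded to 4 dp:

17.2114 g


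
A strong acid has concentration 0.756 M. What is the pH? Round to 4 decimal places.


A strong acid dissociates completely, so [H+] equals the given concentration.
pH = -log10([H+]) = -log10(0.756)
pH = 0.1214782, rounded to 4 dp:

0.1215


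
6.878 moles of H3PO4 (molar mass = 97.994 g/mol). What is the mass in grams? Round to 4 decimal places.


mass = n * M
mass = 6.878 * 97.994
mass = 674.002732 g, rounded to 4 dp:

674.0027 g


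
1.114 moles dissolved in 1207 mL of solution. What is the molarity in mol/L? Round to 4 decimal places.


Convert volume to liters: V_L = V_mL / 1000.
V_L = 1207 / 1000 = 1.207 L
M = n / V_L = 1.114 / 1.207
M = 0.92294946 mol/L, rounded to 4 dp:

0.9229 mol/L


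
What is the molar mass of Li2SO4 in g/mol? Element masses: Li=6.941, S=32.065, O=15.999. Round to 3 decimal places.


M = sum(count * atomic_mass) over atoms.
M = 2*6.941 + 1*32.065 + 4*15.999
M = 13.882 + 32.065 + 63.996
M = 109.943 g/mol, rounded to 3 dp:

109.943 g/mol


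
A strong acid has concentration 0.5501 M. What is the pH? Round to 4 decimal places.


A strong acid dissociates completely, so [H+] equals the given concentration.
pH = -log10([H+]) = -log10(0.5501)
pH = 0.25955836, rounded to 4 dp:

0.2596


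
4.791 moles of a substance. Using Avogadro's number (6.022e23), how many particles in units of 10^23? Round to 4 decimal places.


N = n * NA, then divide by 1e23 for the requested units.
N / 1e23 = n * 6.022
N / 1e23 = 4.791 * 6.022
N / 1e23 = 28.851402, rounded to 4 dp:

28.8514


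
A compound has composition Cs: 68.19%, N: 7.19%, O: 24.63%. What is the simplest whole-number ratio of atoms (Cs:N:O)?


Assume 100 g of compound, divide each mass% by atomic mass to get moles, then normalize by the smallest to get a raw atom ratio.
Moles per 100 g: Cs: 68.19/132.905 = 0.5131, N: 7.19/14.007 = 0.5133, O: 24.63/15.999 = 1.5395
Raw ratio (divide by min = 0.5131): Cs: 1.0, N: 1.0, O: 3.0
Multiply by 1 to clear fractions: Cs: 1.0 ~= 1, N: 1.0 ~= 1, O: 3.0 ~= 3
Reduce by GCD to get the simplest whole-number ratio:

1:1:3


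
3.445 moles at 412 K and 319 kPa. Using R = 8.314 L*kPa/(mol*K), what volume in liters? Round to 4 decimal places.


PV = nRT, solve for V = nRT / P.
nRT = 3.445 * 8.314 * 412 = 11800.3928
V = 11800.3928 / 319
V = 36.99182696 L, rounded to 4 dp:

36.9918 L


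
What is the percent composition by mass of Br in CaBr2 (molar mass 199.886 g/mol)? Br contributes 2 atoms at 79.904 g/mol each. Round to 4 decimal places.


pct = 100 * (n_elem * M_elem) / M_total
mass_contribution = 2 * 79.904 = 159.808 g/mol
pct = 100 * 159.808 / 199.886
pct = 79.94957126 %, rounded to 4 dp:

79.9496 %


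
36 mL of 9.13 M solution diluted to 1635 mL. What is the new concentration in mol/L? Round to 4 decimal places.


Dilution: M1*V1 = M2*V2, solve for M2.
M2 = M1*V1 / V2
M2 = 9.13 * 36 / 1635
M2 = 328.68 / 1635
M2 = 0.20102752 mol/L, rounded to 4 dp:

0.2010 mol/L


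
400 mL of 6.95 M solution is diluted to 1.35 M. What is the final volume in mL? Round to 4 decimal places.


Dilution: M1*V1 = M2*V2, solve for V2.
V2 = M1*V1 / M2
V2 = 6.95 * 400 / 1.35
V2 = 2780.0 / 1.35
V2 = 2059.25925926 mL, rounded to 4 dp:

2059.2593 mL


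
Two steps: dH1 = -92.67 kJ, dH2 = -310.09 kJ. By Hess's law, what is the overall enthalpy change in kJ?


Hess's law: enthalpy is a state function, so add the step enthalpies.
dH_total = dH1 + dH2 = -92.67 + (-310.09)
dH_total = -402.76 kJ:

-402.76 kJ


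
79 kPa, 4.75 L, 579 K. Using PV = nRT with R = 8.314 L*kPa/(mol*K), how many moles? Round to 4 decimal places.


PV = nRT, solve for n = PV / (RT).
PV = 79 * 4.75 = 375.25
RT = 8.314 * 579 = 4813.806
n = 375.25 / 4813.806
n = 0.07795287 mol, rounded to 4 dp:

0.0780 mol


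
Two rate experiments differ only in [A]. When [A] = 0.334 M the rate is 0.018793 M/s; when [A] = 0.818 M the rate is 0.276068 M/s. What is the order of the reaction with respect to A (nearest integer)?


Rate is proportional to [A]^n, so rate2/rate1 = ([A]2/[A]1)^n. Take logs to solve for n.
rate2/rate1 = 0.276068 / 0.018793 = 14.6899
[A]2/[A]1 = 0.818 / 0.334 = 2.4491
n = ln(14.6899) / ln(2.4491) = 3.0
Nearest integer order:

3


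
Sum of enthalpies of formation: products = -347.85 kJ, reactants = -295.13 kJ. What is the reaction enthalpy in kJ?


dH_rxn = sum(dH_f products) - sum(dH_f reactants)
dH_rxn = -347.85 - (-295.13)
dH_rxn = -52.72 kJ:

-52.72 kJ


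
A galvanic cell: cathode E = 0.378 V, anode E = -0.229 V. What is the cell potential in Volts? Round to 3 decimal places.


Standard cell potential: E_cell = E_cathode - E_anode.
E_cell = 0.378 - (-0.229)
E_cell = 0.607 V, rounded to 3 dp:

0.607 V


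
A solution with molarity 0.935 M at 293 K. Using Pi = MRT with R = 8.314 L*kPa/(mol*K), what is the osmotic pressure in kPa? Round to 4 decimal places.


Osmotic pressure (van't Hoff): Pi = M*R*T.
RT = 8.314 * 293 = 2436.002
Pi = 0.935 * 2436.002
Pi = 2277.66187 kPa, rounded to 4 dp:

2277.6619 kPa


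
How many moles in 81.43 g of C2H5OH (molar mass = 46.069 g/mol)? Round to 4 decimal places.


n = mass / M
n = 81.43 / 46.069
n = 1.76756604 mol, rounded to 4 dp:

1.7676 mol


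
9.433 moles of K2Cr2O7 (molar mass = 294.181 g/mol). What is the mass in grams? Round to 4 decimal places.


mass = n * M
mass = 9.433 * 294.181
mass = 2775.009373 g, rounded to 4 dp:

2775.0094 g


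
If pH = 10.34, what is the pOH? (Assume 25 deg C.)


At 25 deg C, pH + pOH = 14.
pOH = 14 - pH = 14 - 10.34
pOH = 3.66:

3.66


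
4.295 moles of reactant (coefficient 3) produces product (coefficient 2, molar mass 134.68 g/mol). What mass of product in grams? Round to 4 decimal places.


Use the coefficient ratio to convert reactant moles to product moles, then multiply by the product's molar mass.
moles_P = moles_R * (coeff_P / coeff_R) = 4.295 * (2/3) = 2.863333
mass_P = moles_P * M_P = 2.863333 * 134.68
mass_P = 385.63368844 g, rounded to 4 dp:

385.6337 g


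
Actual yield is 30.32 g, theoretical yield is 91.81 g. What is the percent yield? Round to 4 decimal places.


% yield = 100 * actual / theoretical
% yield = 100 * 30.32 / 91.81
% yield = 33.02472498 %, rounded to 4 dp:

33.0247 %


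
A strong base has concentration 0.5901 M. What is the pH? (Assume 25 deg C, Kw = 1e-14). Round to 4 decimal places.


A strong base dissociates completely, so [OH-] equals the given concentration.
pOH = -log10([OH-]) = -log10(0.5901) = 0.229074
pH = 14 - pOH = 14 - 0.229074
pH = 13.770926, rounded to 4 dp:

13.7709


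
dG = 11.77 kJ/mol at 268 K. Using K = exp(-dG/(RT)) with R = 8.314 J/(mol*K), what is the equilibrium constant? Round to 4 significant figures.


dG is in kJ/mol; multiply by 1000 to match R in J/(mol*K).
RT = 8.314 * 268 = 2228.152 J/mol
exponent = -dG*1000 / (RT) = -(11.77*1000) / 2228.152 = -5.28240443
K = exp(-5.28240443)
K = 0.0050802011, rounded to 4 significant figures:

0.005080


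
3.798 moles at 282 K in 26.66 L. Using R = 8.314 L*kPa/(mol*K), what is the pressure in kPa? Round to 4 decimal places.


PV = nRT, solve for P = nRT / V.
nRT = 3.798 * 8.314 * 282 = 8904.5933
P = 8904.5933 / 26.66
P = 334.00575019 kPa, rounded to 4 dp:

334.0058 kPa


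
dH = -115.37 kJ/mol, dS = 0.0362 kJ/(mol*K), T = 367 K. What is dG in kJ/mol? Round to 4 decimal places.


Gibbs: dG = dH - T*dS (consistent units, dS already in kJ/(mol*K)).
T*dS = 367 * 0.0362 = 13.2854
dG = -115.37 - (13.2854)
dG = -128.6554 kJ/mol, rounded to 4 dp:

-128.6554 kJ/mol


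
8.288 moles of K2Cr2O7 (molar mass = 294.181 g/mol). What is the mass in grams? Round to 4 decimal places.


mass = n * M
mass = 8.288 * 294.181
mass = 2438.172128 g, rounded to 4 dp:

2438.1721 g


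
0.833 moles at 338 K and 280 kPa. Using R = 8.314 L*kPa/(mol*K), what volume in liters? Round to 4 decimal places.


PV = nRT, solve for V = nRT / P.
nRT = 0.833 * 8.314 * 338 = 2340.84
V = 2340.84 / 280
V = 8.36014286 L, rounded to 4 dp:

8.3601 L


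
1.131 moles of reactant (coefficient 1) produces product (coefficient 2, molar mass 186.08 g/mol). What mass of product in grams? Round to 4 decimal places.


Use the coefficient ratio to convert reactant moles to product moles, then multiply by the product's molar mass.
moles_P = moles_R * (coeff_P / coeff_R) = 1.131 * (2/1) = 2.262
mass_P = moles_P * M_P = 2.262 * 186.08
mass_P = 420.91296 g, rounded to 4 dp:

420.9130 g


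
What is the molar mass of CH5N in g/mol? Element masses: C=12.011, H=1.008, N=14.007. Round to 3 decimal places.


M = sum(count * atomic_mass) over atoms.
M = 1*12.011 + 5*1.008 + 1*14.007
M = 12.011 + 5.04 + 14.007
M = 31.058 g/mol, rounded to 3 dp:

31.058 g/mol


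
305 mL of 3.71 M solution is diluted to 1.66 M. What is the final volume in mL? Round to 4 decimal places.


Dilution: M1*V1 = M2*V2, solve for V2.
V2 = M1*V1 / M2
V2 = 3.71 * 305 / 1.66
V2 = 1131.55 / 1.66
V2 = 681.65662651 mL, rounded to 4 dp:

681.6566 mL


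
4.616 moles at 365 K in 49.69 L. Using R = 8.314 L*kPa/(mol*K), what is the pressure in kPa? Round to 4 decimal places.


PV = nRT, solve for P = nRT / V.
nRT = 4.616 * 8.314 * 365 = 14007.7598
P = 14007.7598 / 49.69
P = 281.90299457 kPa, rounded to 4 dp:

281.9030 kPa


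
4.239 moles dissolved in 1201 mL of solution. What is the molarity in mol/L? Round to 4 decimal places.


Convert volume to liters: V_L = V_mL / 1000.
V_L = 1201 / 1000 = 1.201 L
M = n / V_L = 4.239 / 1.201
M = 3.5295587 mol/L, rounded to 4 dp:

3.5296 mol/L


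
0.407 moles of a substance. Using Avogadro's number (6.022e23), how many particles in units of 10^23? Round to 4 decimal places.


N = n * NA, then divide by 1e23 for the requested units.
N / 1e23 = n * 6.022
N / 1e23 = 0.407 * 6.022
N / 1e23 = 2.450954, rounded to 4 dp:

2.4510


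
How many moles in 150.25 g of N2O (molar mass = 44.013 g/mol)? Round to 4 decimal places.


n = mass / M
n = 150.25 / 44.013
n = 3.41376412 mol, rounded to 4 dp:

3.4138 mol


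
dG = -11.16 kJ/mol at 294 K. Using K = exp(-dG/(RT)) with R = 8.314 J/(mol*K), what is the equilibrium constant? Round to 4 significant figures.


dG is in kJ/mol; multiply by 1000 to match R in J/(mol*K).
RT = 8.314 * 294 = 2444.316 J/mol
exponent = -dG*1000 / (RT) = -(-11.16*1000) / 2444.316 = 4.56569445
K = exp(4.56569445)
K = 96.129328, rounded to 4 significant figures:

96.13


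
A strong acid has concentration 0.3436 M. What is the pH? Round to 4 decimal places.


A strong acid dissociates completely, so [H+] equals the given concentration.
pH = -log10([H+]) = -log10(0.3436)
pH = 0.46394684, rounded to 4 dp:

0.4639


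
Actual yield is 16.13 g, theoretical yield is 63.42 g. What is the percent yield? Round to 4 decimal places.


% yield = 100 * actual / theoretical
% yield = 100 * 16.13 / 63.42
% yield = 25.43361716 %, rounded to 4 dp:

25.4336 %


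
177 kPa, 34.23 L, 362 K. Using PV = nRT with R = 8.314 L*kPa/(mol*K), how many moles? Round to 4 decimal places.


PV = nRT, solve for n = PV / (RT).
PV = 177 * 34.23 = 6058.71
RT = 8.314 * 362 = 3009.668
n = 6058.71 / 3009.668
n = 2.01308251 mol, rounded to 4 dp:

2.0131 mol


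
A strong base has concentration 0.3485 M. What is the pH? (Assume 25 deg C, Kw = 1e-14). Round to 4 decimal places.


A strong base dissociates completely, so [OH-] equals the given concentration.
pOH = -log10([OH-]) = -log10(0.3485) = 0.457797
pH = 14 - pOH = 14 - 0.457797
pH = 13.542203, rounded to 4 dp:

13.5422


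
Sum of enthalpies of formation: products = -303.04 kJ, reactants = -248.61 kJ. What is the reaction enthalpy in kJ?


dH_rxn = sum(dH_f products) - sum(dH_f reactants)
dH_rxn = -303.04 - (-248.61)
dH_rxn = -54.43 kJ:

-54.43 kJ


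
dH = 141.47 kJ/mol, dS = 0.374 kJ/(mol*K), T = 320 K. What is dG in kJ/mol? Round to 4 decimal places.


Gibbs: dG = dH - T*dS (consistent units, dS already in kJ/(mol*K)).
T*dS = 320 * 0.374 = 119.68
dG = 141.47 - (119.68)
dG = 21.79 kJ/mol, rounded to 4 dp:

21.7900 kJ/mol


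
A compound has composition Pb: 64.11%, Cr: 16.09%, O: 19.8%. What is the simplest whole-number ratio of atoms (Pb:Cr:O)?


Assume 100 g of compound, divide each mass% by atomic mass to get moles, then normalize by the smallest to get a raw atom ratio.
Moles per 100 g: Pb: 64.11/207.2 = 0.3094, Cr: 16.09/51.996 = 0.3094, O: 19.8/15.999 = 1.2376
Raw ratio (divide by min = 0.3094): Pb: 1.0, Cr: 1.0, O: 4.0
Multiply by 1 to clear fractions: Pb: 1.0 ~= 1, Cr: 1.0 ~= 1, O: 4.0 ~= 4
Reduce by GCD to get the simplest whole-number ratio:

1:1:4


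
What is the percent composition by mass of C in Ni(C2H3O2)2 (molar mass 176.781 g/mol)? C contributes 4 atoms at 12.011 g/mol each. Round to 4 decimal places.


pct = 100 * (n_elem * M_elem) / M_total
mass_contribution = 4 * 12.011 = 48.044 g/mol
pct = 100 * 48.044 / 176.781
pct = 27.17712876 %, rounded to 4 dp:

27.1771 %


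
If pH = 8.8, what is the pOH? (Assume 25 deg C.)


At 25 deg C, pH + pOH = 14.
pOH = 14 - pH = 14 - 8.8
pOH = 5.2:

5.20


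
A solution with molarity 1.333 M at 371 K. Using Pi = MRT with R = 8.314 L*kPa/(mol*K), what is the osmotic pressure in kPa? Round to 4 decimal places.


Osmotic pressure (van't Hoff): Pi = M*R*T.
RT = 8.314 * 371 = 3084.494
Pi = 1.333 * 3084.494
Pi = 4111.630502 kPa, rounded to 4 dp:

4111.6305 kPa


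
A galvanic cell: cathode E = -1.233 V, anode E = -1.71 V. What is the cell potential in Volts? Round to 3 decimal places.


Standard cell potential: E_cell = E_cathode - E_anode.
E_cell = -1.233 - (-1.71)
E_cell = 0.477 V, rounded to 3 dp:

0.477 V


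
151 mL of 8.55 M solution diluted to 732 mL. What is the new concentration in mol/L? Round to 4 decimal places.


Dilution: M1*V1 = M2*V2, solve for M2.
M2 = M1*V1 / V2
M2 = 8.55 * 151 / 732
M2 = 1291.05 / 732
M2 = 1.76372951 mol/L, rounded to 4 dp:

1.7637 mol/L


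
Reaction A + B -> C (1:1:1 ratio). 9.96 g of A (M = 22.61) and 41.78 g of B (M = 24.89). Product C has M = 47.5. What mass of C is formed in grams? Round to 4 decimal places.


Find moles of each reactant; the smaller value is the limiting reagent in a 1:1:1 reaction, so moles_C equals moles of the limiter.
n_A = mass_A / M_A = 9.96 / 22.61 = 0.440513 mol
n_B = mass_B / M_B = 41.78 / 24.89 = 1.678586 mol
Limiting reagent: A (smaller), n_limiting = 0.440513 mol
mass_C = n_limiting * M_C = 0.440513 * 47.5
mass_C = 20.9243675 g, rounded to 4 dp:

20.9244 g


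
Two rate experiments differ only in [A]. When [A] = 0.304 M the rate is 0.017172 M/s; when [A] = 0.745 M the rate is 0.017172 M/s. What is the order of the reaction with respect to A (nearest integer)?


Rate is proportional to [A]^n, so rate2/rate1 = ([A]2/[A]1)^n. Take logs to solve for n.
rate2/rate1 = 0.017172 / 0.017172 = 1.0
[A]2/[A]1 = 0.745 / 0.304 = 2.4507
n = ln(1.0) / ln(2.4507) = 0.0
Nearest integer order:

0


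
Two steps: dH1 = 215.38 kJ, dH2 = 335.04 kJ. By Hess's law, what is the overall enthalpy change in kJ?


Hess's law: enthalpy is a state function, so add the step enthalpies.
dH_total = dH1 + dH2 = 215.38 + (335.04)
dH_total = 550.42 kJ:

550.42 kJ


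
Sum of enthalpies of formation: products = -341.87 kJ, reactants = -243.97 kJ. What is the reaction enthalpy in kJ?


dH_rxn = sum(dH_f products) - sum(dH_f reactants)
dH_rxn = -341.87 - (-243.97)
dH_rxn = -97.9 kJ:

-97.90 kJ


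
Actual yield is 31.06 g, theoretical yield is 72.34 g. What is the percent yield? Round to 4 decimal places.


% yield = 100 * actual / theoretical
% yield = 100 * 31.06 / 72.34
% yield = 42.93613492 %, rounded to 4 dp:

42.9361 %
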